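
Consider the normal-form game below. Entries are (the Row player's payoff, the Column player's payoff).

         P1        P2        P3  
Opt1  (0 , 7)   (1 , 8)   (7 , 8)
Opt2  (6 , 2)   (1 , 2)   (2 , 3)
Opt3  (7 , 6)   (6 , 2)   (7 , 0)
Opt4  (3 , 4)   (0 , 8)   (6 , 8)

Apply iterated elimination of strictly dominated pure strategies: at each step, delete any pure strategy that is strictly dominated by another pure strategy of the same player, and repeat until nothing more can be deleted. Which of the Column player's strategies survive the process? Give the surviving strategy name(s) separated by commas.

The Row player's strategy Opt2 is strictly dominated by Opt3 (P1: 7>6, P2: 6>1, P3: 7>2) and is removed.
For the Row player, Opt3 strictly dominates Opt4 on the remaining columns (P1: 7>3, P2: 6>0, P3: 7>6); eliminate Opt4.
Among the remaining strategies, none is strictly dominated by another pure strategy of the same player, so the elimination stops.
Surviving strategies — the Row player: {Opt1, Opt3}; the Column player: {P1, P2, P3}.

P1, P2, P3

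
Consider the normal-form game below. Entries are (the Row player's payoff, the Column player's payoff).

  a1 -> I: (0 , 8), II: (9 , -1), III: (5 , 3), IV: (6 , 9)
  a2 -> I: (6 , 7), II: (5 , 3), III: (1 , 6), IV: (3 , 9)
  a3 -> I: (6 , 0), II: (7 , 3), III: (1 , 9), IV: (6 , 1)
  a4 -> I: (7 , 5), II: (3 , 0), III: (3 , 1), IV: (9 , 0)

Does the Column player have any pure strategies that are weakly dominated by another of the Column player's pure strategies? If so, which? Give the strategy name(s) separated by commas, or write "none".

II

I: no other strategy beats it everywhere (II at a1 (8>-1); III at a1 (8>3); IV at a4 (5>0)).
II is weakly dominated by III (a1: 3>-1, a2: 6>3, a3: 9>3, a4: 1>0).
Nothing dominates III: I at a3 (9>0); II at a1 (3>-1); IV at a3 (9>1).
IV: no other strategy beats it everywhere (I at a1 (9>8); II at a1 (9>-1); III at a1 (9>3)).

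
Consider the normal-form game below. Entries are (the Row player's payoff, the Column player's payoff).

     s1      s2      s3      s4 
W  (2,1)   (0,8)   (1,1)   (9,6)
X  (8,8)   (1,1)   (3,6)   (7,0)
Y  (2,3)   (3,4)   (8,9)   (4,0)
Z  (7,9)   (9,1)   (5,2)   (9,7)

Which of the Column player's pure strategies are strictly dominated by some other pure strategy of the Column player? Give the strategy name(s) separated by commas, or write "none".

s1 is not dominated — it holds its own against s2 at X (8>1); s3 at W (1=1); s4 at X (8>0).
s2: no other strategy beats it everywhere (s1 at W (8>1); s3 at W (8>1); s4 at W (8>6)).
Nothing dominates s3: s1 at W (1=1); s2 at X (6>1); s4 at X (6>0).
s4 is not dominated — it holds its own against s1 at W (6>1); s2 at Z (7>1); s3 at W (6>1).

none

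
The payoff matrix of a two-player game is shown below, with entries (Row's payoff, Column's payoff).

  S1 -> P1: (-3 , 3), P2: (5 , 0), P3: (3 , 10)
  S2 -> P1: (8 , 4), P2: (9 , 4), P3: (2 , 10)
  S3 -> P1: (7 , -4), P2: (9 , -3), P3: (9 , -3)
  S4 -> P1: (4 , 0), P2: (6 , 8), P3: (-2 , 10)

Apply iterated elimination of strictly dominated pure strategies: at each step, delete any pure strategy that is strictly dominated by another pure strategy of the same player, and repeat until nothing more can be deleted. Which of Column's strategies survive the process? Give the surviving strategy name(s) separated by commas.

Row S1 is eliminated: S3 beats it against every remaining column (P1: 7>-3, P2: 9>5, P3: 9>3).
Row S4 is eliminated: S2 beats it against every remaining column (P1: 8>4, P2: 9>6, P3: 2>-2).
For Column, P3 strictly dominates P1 on the remaining rows (S2: 10>4, S3: -3>-4); eliminate P1.
Among the remaining strategies, none is strictly dominated by another pure strategy of the same player, so the elimination stops.
Surviving strategies — Row: {S2, S3}; Column: {P2, P3}.

P2, P3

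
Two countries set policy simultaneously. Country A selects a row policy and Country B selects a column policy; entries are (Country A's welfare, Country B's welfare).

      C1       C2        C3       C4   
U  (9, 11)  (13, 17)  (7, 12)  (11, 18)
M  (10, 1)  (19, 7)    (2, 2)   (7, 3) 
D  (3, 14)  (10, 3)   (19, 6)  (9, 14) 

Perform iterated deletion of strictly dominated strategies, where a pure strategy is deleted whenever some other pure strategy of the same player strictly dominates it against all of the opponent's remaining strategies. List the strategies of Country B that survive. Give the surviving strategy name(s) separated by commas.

Column C3 is eliminated: C4 beats it against every remaining row (U: 18>12, M: 3>2, D: 14>6).
For Country A, U strictly dominates D on the remaining columns (C1: 9>3, C2: 13>10, C4: 11>9); eliminate D.
Country B's strategy C1 is strictly dominated by C2 (U: 17>11, M: 7>1) and is removed.
Among the remaining strategies, none is strictly dominated by another pure strategy of the same player, so the elimination stops.
Surviving strategies — Country A: {U, M}; Country B: {C2, C4}.

C2, C4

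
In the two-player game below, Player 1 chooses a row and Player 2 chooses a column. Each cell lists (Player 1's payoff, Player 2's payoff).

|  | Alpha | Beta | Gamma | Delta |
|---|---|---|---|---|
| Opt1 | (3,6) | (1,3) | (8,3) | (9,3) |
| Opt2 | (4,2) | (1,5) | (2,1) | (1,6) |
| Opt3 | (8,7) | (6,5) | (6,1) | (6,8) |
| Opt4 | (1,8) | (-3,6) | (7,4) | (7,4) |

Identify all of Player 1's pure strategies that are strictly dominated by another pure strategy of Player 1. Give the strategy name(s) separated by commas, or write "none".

Nothing dominates Opt1: Opt2 at Beta (1=1); Opt3 at Gamma (8>6); Opt4 at Alpha (3>1).
Opt2 is strictly dominated by Opt3 (Alpha: 8>4, Beta: 6>1, Gamma: 6>2, Delta: 6>1).
Nothing dominates Opt3: Opt1 at Alpha (8>3); Opt2 at Alpha (8>4); Opt4 at Alpha (8>1).
Opt4: dominated, since Opt1 does at least as well everywhere (Alpha: 3>1, Beta: 1>-3, Gamma: 8>7, Delta: 9>7).

Opt2, Opt4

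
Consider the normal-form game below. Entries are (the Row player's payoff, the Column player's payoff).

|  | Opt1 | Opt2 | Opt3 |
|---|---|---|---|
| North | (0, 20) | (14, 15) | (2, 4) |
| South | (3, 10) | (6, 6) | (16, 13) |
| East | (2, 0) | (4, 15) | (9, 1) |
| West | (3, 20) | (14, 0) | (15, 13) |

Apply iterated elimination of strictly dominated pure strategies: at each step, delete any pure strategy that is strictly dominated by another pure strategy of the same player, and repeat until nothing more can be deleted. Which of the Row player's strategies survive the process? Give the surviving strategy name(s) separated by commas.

Row East is eliminated: South beats it against every remaining column (Opt1: 3>2, Opt2: 6>4, Opt3: 16>9).
For the Column player, Opt1 strictly dominates Opt2 on the remaining rows (North: 20>15, South: 10>6, West: 20>0); eliminate Opt2.
The Row player's strategy North is strictly dominated by South (Opt1: 3>0, Opt3: 16>2) and is removed.
Among the remaining strategies, none is strictly dominated by another pure strategy of the same player, so the elimination stops.
Surviving strategies — the Row player: {South, West}; the Column player: {Opt1, Opt3}.

South, West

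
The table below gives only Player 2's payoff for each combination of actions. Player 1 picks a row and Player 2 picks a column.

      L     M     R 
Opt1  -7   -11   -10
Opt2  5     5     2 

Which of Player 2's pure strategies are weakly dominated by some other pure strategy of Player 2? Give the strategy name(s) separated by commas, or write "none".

L: no other strategy beats it everywhere (M at Opt1 (-7>-11); R at Opt1 (-7>-10)).
M is weakly dominated by L (Opt1: -7>-11, Opt2: 5=5).
R: dominated, since L does at least as well everywhere (Opt1: -7>-10, Opt2: 5>2).

M, R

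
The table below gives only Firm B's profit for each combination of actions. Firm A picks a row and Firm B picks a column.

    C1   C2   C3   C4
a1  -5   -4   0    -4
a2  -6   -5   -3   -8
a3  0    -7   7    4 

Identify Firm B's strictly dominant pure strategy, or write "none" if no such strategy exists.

C3

C3 vs C1: a1: 0>-5, a2: -3>-6, a3: 7>0.
C3 vs C2: a1: 0>-4, a2: -3>-5, a3: 7>-7.
C3 vs C4: a1: 0>-4, a2: -3>-8, a3: 7>4.
C3 strictly beats every other strategy against every opponent action, so it is strictly dominant.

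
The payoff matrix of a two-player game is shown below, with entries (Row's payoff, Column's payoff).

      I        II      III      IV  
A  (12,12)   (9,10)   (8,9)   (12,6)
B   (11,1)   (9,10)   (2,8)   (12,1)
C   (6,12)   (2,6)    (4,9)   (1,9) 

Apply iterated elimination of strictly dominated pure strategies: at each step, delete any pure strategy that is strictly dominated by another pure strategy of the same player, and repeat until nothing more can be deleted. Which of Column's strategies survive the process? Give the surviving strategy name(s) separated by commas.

For Row, A strictly dominates C on the remaining columns (I: 12>6, II: 9>2, III: 8>4, IV: 12>1); eliminate C.
Column III is eliminated: II beats it against every remaining row (A: 10>9, B: 10>8).
Column's strategy IV is strictly dominated by II (A: 10>6, B: 10>1) and is removed.
Among the remaining strategies, none is strictly dominated by another pure strategy of the same player, so the elimination stops.
Surviving strategies — Row: {A, B}; Column: {I, II}.

I, II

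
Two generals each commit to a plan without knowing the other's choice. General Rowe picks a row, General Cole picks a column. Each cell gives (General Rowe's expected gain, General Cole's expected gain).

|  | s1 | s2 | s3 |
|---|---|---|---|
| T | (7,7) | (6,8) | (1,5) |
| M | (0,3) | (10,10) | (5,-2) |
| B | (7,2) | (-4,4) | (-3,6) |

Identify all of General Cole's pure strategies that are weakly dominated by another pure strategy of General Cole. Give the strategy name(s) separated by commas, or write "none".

s2 weakly dominates s1 — T: 8>7, M: 10>3, B: 4>2.
Nothing dominates s2: s1 at T (8>7); s3 at T (8>5).
Nothing dominates s3: s1 at B (6>2); s2 at B (6>4).

s1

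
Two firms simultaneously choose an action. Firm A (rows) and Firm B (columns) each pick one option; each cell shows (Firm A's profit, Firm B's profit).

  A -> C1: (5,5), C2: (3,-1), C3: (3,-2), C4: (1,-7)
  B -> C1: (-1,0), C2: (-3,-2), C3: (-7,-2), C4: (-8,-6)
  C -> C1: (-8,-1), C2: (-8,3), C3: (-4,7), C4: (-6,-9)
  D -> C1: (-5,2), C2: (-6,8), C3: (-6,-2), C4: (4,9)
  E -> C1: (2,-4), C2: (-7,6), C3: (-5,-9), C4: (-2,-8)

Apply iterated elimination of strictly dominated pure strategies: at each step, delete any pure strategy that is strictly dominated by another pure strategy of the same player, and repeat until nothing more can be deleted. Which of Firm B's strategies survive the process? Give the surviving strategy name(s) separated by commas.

C1, C2, C4

For Firm A, A strictly dominates B on the remaining columns (C1: 5>-1, C2: 3>-3, C3: 3>-7, C4: 1>-8); eliminate B.
Row C is eliminated: A beats it against every remaining column (C1: 5>-8, C2: 3>-8, C3: 3>-4, C4: 1>-6).
Firm A's strategy E is strictly dominated by A (C1: 5>2, C2: 3>-7, C3: 3>-5, C4: 1>-2) and is removed.
For Firm B, C1 strictly dominates C3 on the remaining rows (A: 5>-2, D: 2>-2); eliminate C3.
Among the remaining strategies, none is strictly dominated by another pure strategy of the same player, so the elimination stops.
Surviving strategies — Firm A: {A, D}; Firm B: {C1, C2, C4}.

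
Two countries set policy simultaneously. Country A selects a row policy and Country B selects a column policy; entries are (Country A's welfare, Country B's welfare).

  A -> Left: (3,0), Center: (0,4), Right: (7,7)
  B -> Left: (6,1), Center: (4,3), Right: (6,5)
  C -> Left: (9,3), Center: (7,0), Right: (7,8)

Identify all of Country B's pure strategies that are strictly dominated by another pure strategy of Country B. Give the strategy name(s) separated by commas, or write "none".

Right strictly dominates Left — A: 7>0, B: 5>1, C: 8>3.
Center: dominated, since Right does at least as well everywhere (A: 7>4, B: 5>3, C: 8>0).
Right is not dominated — it holds its own against Left at A (7>0); Center at A (7>4).

Left, Center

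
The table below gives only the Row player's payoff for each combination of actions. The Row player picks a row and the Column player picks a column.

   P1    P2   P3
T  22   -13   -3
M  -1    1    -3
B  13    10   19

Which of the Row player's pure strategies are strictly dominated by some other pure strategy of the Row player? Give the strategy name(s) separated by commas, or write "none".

Nothing dominates T: M at P1 (22>-1); B at P1 (22>13).
M: dominated, since B does at least as well everywhere (P1: 13>-1, P2: 10>1, P3: 19>-3).
Nothing dominates B: T at P2 (10>-13); M at P1 (13>-1).

M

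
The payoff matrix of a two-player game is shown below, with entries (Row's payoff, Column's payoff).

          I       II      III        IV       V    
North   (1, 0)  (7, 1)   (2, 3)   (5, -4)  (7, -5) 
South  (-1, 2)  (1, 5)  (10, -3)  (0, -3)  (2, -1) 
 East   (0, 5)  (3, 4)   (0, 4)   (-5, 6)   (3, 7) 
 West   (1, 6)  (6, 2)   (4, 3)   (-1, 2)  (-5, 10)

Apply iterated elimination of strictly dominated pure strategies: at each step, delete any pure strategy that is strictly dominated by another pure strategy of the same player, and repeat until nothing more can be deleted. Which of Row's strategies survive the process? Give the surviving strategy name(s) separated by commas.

For Row, North strictly dominates East on the remaining columns (I: 1>0, II: 7>3, III: 2>0, IV: 5>-5, V: 7>3); eliminate East.
Column IV is eliminated: I beats it against every remaining row (North: 0>-4, South: 2>-3, West: 6>2).
Among the remaining strategies, none is strictly dominated by another pure strategy of the same player, so the elimination stops.
Surviving strategies — Row: {North, South, West}; Column: {I, II, III, V}.

North, South, West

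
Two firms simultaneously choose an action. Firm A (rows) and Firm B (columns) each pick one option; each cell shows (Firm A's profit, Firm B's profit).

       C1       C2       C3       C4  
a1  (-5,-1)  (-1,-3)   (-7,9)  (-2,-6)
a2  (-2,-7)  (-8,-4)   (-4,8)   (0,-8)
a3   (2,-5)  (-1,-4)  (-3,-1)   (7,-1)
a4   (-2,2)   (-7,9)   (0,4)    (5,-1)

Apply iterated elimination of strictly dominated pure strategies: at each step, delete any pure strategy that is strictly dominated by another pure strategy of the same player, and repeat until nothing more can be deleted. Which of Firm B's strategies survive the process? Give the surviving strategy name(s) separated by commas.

C2, C3, C4

For Firm A, a3 strictly dominates a2 on the remaining columns (C1: 2>-2, C2: -1>-8, C3: -3>-4, C4: 7>0); eliminate a2.
For Firm B, C3 strictly dominates C1 on the remaining rows (a1: 9>-1, a3: -1>-5, a4: 4>2); eliminate C1.
Among the remaining strategies, none is strictly dominated by another pure strategy of the same player, so the elimination stops.
Surviving strategies — Firm A: {a1, a3, a4}; Firm B: {C2, C3, C4}.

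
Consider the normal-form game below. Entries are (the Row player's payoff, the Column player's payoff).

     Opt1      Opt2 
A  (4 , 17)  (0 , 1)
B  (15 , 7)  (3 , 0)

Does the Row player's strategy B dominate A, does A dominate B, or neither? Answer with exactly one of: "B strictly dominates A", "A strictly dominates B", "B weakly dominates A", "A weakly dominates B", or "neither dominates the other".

B strictly dominates A

B's payoffs vs A's, by the Column player's action — Opt1: 15>4, Opt2: 3>0.
Every comparison favours B, so B strictly dominates A.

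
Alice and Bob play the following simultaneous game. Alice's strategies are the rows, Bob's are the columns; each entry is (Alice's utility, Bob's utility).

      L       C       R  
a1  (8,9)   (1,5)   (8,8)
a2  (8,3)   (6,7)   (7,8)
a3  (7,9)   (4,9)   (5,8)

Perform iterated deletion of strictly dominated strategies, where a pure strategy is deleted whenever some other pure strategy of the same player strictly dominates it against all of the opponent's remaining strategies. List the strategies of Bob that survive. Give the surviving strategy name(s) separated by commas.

Alice's strategy a3 is strictly dominated by a2 (L: 8>7, C: 6>4, R: 7>5) and is removed.
Bob's strategy C is strictly dominated by R (a1: 8>5, a2: 8>7) and is removed.
Among the remaining strategies, none is strictly dominated by another pure strategy of the same player, so the elimination stops.
Surviving strategies — Alice: {a1, a2}; Bob: {L, R}.

L, R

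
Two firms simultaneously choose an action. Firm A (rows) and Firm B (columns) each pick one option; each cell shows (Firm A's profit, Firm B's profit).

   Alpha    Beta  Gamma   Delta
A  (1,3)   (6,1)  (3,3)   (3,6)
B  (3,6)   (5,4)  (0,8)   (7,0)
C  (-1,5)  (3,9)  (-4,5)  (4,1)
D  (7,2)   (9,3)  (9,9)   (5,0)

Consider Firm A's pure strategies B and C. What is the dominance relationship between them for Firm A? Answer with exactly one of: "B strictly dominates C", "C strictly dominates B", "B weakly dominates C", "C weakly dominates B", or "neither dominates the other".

B's payoffs vs C's, by Firm B's action — Alpha: 3>-1, Beta: 5>3, Gamma: 0>-4, Delta: 7>4.
B gives a strictly higher payoff against each opponent action, so B strictly dominates C.

B strictly dominates C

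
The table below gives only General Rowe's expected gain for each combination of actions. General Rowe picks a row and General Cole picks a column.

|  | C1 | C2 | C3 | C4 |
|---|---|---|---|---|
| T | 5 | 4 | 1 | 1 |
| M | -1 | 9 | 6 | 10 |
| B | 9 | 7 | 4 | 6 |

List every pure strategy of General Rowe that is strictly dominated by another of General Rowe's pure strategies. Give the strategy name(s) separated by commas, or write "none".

B strictly dominates T — C1: 9>5, C2: 7>4, C3: 4>1, C4: 6>1.
Nothing dominates M: T at C2 (9>4); B at C2 (9>7).
Nothing dominates B: T at C1 (9>5); M at C1 (9>-1).

T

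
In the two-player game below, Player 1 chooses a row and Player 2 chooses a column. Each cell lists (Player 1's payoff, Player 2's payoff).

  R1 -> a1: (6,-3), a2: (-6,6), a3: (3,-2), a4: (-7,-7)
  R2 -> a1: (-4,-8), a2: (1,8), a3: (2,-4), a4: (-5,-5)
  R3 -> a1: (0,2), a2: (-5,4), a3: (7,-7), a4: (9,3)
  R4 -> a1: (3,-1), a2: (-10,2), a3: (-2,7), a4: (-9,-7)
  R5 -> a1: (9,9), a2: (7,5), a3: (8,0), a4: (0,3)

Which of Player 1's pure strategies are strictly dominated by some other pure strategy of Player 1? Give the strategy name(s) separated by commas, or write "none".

R1, R2, R4

R5 strictly dominates R1 — a1: 9>6, a2: 7>-6, a3: 8>3, a4: 0>-7.
R2 is strictly dominated by R5 (a1: 9>-4, a2: 7>1, a3: 8>2, a4: 0>-5).
R3 is not dominated — it holds its own against R1 at a2 (-5>-6); R2 at a1 (0>-4); R4 at a2 (-5>-10); R5 at a4 (9>0).
R1 strictly dominates R4 — a1: 6>3, a2: -6>-10, a3: 3>-2, a4: -7>-9.
R5: no other strategy beats it everywhere (R1 at a1 (9>6); R2 at a1 (9>-4); R3 at a1 (9>0); R4 at a1 (9>3)).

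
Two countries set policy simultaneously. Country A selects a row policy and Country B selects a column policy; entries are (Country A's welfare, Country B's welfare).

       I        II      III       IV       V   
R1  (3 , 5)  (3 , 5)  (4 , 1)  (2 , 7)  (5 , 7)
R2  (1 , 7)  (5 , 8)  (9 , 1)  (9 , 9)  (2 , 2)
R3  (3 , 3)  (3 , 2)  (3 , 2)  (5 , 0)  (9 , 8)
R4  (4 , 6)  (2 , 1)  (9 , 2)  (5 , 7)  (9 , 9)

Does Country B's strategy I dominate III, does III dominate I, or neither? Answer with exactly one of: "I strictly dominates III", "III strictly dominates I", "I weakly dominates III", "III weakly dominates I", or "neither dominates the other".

I strictly dominates III

I's payoffs vs III's, by Country A's action — R1: 5>1, R2: 7>1, R3: 3>2, R4: 6>2.
Every comparison favours I, so I strictly dominates III.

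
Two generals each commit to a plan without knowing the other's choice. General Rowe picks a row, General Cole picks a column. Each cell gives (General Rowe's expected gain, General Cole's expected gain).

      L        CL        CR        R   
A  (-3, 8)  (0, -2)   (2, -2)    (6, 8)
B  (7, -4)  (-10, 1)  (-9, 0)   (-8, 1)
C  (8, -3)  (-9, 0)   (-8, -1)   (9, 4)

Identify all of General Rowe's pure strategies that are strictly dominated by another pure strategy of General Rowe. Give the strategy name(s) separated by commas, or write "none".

B

Nothing dominates A: B at CL (0>-10); C at CL (0>-9).
B: dominated, since C does at least as well everywhere (L: 8>7, CL: -9>-10, CR: -8>-9, R: 9>-8).
C is not dominated — it holds its own against A at L (8>-3); B at L (8>7).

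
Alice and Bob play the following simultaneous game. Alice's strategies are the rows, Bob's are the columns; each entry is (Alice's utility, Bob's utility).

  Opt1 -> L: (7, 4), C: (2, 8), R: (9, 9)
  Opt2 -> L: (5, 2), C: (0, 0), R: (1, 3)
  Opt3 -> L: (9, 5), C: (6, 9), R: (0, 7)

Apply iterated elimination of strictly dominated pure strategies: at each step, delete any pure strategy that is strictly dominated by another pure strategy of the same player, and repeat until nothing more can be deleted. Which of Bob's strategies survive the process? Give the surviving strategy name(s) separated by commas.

C, R

Alice's strategy Opt2 is strictly dominated by Opt1 (L: 7>5, C: 2>0, R: 9>1) and is removed.
Bob's strategy L is strictly dominated by C (Opt1: 8>4, Opt3: 9>5) and is removed.
Among the remaining strategies, none is strictly dominated by another pure strategy of the same player, so the elimination stops.
Surviving strategies — Alice: {Opt1, Opt3}; Bob: {C, R}.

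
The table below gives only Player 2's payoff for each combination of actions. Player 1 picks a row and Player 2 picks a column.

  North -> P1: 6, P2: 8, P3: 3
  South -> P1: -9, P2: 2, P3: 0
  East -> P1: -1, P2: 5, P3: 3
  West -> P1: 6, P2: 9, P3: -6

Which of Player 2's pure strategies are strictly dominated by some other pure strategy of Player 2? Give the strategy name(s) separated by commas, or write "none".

P1, P3

P1: dominated, since P2 does at least as well everywhere (North: 8>6, South: 2>-9, East: 5>-1, West: 9>6).
Nothing dominates P2: P1 at North (8>6); P3 at North (8>3).
P3: dominated, since P2 does at least as well everywhere (North: 8>3, South: 2>0, East: 5>3, West: 9>-6).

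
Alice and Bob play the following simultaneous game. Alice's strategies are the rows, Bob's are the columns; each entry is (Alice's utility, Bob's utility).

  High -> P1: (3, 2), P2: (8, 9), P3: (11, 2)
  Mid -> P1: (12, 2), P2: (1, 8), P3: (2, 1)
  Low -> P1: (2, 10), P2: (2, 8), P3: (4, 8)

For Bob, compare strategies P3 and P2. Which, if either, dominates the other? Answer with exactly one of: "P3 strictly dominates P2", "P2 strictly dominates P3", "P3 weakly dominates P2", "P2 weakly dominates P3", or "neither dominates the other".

Compare P3 to P2 across every action of Alice: High: 2<9, Mid: 1<8, Low: 8=8.
P2 is at least as good everywhere and strictly better somewhere (tied at Low), so P2 weakly dominates P3.

P2 weakly dominates P3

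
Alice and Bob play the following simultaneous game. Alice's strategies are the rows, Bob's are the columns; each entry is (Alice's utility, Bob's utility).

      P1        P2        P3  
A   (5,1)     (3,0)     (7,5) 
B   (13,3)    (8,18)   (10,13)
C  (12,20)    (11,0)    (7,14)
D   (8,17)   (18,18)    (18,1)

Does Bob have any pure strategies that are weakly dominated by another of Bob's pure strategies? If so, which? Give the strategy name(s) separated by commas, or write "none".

none

P1 is not dominated — it holds its own against P2 at A (1>0); P3 at C (20>14).
P2: no other strategy beats it everywhere (P1 at B (18>3); P3 at B (18>13)).
Nothing dominates P3: P1 at A (5>1); P2 at A (5>0).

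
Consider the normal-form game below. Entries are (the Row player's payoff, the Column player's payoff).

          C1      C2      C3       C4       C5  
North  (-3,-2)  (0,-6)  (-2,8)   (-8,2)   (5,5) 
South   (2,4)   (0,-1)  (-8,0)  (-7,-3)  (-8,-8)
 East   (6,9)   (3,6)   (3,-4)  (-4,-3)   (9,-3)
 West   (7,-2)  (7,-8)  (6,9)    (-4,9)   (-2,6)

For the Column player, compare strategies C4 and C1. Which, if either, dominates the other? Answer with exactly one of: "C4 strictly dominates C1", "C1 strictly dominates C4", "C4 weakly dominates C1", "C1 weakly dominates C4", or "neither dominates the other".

C4's payoffs vs C1's, by the Row player's action — North: 2>-2, South: -3<4, East: -3<9, West: 9>-2.
C4 does better at North, West but worse at South, East; neither strategy dominates the other.

neither dominates the other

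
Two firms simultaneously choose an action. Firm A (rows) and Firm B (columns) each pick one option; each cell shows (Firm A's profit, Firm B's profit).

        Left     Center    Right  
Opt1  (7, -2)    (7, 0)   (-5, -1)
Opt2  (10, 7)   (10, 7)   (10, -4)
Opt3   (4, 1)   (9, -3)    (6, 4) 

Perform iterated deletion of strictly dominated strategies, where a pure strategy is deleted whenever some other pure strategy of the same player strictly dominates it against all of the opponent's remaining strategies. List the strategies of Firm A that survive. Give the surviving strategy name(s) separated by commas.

Opt2

Firm A's strategy Opt1 is strictly dominated by Opt2 (Left: 10>7, Center: 10>7, Right: 10>-5) and is removed.
For Firm A, Opt2 strictly dominates Opt3 on the remaining columns (Left: 10>4, Center: 10>9, Right: 10>6); eliminate Opt3.
For Firm B, Left strictly dominates Right on the remaining rows (Opt2: 7>-4); eliminate Right.
Among the remaining strategies, none is strictly dominated by another pure strategy of the same player, so the elimination stops.
Surviving strategies — Firm A: {Opt2}; Firm B: {Left, Center}.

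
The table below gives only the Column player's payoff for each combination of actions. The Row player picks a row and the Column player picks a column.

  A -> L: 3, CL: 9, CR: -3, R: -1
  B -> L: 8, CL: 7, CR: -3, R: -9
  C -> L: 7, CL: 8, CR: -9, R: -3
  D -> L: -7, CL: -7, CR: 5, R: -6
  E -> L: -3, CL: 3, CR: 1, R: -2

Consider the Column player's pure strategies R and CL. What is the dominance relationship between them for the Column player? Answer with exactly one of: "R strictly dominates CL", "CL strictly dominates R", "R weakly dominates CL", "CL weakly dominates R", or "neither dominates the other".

neither dominates the other

Compare R to CL across each choice by the Row player: A: -1<9, B: -9<7, C: -3<8, D: -6>-7, E: -2<3.
R does better at D but worse at A, B, C, E; neither strategy dominates the other.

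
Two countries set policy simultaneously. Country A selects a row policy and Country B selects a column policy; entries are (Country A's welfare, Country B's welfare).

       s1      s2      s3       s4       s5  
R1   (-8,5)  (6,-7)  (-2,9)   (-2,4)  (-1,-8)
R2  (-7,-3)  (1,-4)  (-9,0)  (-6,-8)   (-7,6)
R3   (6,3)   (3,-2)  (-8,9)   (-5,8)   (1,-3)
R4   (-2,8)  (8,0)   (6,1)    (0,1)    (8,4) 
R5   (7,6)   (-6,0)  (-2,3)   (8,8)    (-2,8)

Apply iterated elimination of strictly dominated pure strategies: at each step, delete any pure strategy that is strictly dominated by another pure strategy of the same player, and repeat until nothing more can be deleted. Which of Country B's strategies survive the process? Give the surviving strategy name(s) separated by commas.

s1, s3, s4, s5

For Country A, R4 strictly dominates R1 on the remaining columns (s1: -2>-8, s2: 8>6, s3: 6>-2, s4: 0>-2, s5: 8>-1); eliminate R1.
Country A's strategy R2 is strictly dominated by R3 (s1: 6>-7, s2: 3>1, s3: -8>-9, s4: -5>-6, s5: 1>-7) and is removed.
For Country B, s1 strictly dominates s2 on the remaining rows (R3: 3>-2, R4: 8>0, R5: 6>0); eliminate s2.
Among the remaining strategies, none is strictly dominated by another pure strategy of the same player, so the elimination stops.
Surviving strategies — Country A: {R3, R4, R5}; Country B: {s1, s3, s4, s5}.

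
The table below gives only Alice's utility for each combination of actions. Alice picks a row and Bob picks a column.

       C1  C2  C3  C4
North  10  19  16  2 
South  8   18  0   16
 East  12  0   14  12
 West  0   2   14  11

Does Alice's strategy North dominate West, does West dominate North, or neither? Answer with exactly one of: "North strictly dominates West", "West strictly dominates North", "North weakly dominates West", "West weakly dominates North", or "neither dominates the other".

neither dominates the other

Compare North to West across each opponent action: C1: 10>0, C2: 19>2, C3: 16>14, C4: 2<11.
North does better at C1, C2, C3 but worse at C4; neither strategy dominates the other.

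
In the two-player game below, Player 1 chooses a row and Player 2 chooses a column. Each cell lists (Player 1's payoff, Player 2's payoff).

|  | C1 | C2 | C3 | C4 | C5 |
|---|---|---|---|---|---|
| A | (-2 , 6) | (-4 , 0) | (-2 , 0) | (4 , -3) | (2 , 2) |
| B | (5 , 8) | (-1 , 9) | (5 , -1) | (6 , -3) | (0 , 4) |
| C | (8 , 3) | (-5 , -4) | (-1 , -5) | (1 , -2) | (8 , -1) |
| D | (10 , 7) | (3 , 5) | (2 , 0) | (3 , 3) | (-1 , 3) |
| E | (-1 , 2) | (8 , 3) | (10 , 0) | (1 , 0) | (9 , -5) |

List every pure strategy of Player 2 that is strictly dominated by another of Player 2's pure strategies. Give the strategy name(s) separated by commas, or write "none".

C1 is not dominated — it holds its own against C2 at A (6>0); C3 at A (6>0); C4 at A (6>-3); C5 at A (6>2).
Nothing dominates C2: C1 at B (9>8); C3 at A (0=0); C4 at A (0>-3); C5 at B (9>4).
C3 is strictly dominated by C1 (A: 6>0, B: 8>-1, C: 3>-5, D: 7>0, E: 2>0).
C1 strictly dominates C4 — A: 6>-3, B: 8>-3, C: 3>-2, D: 7>3, E: 2>0.
C5: dominated, since C1 does at least as well everywhere (A: 6>2, B: 8>4, C: 3>-1, D: 7>3, E: 2>-5).

C3, C4, C5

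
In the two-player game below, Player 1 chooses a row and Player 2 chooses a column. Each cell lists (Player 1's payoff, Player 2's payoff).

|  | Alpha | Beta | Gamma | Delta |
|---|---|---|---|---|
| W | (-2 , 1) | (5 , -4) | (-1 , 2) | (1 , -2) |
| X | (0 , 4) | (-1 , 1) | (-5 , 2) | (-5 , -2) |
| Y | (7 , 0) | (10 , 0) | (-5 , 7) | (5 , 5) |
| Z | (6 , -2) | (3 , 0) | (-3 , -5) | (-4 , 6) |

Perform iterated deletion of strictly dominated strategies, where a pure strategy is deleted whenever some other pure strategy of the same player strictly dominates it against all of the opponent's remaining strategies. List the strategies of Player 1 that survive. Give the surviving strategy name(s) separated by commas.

W, Y, Z

For Player 1, Z strictly dominates X on the remaining columns (Alpha: 6>0, Beta: 3>-1, Gamma: -3>-5, Delta: -4>-5); eliminate X.
Column Beta is eliminated: Delta beats it against every remaining row (W: -2>-4, Y: 5>0, Z: 6>0).
Among the remaining strategies, none is strictly dominated by another pure strategy of the same player, so the elimination stops.
Surviving strategies — Player 1: {W, Y, Z}; Player 2: {Alpha, Gamma, Delta}.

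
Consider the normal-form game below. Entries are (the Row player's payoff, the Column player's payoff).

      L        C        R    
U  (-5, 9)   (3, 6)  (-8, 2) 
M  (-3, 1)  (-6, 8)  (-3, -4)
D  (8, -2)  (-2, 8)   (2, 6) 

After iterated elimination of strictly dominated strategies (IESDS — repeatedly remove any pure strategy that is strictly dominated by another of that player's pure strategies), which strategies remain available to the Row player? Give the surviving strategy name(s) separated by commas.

For the Row player, D strictly dominates M on the remaining columns (L: 8>-3, C: -2>-6, R: 2>-3); eliminate M.
The Column player's strategy R is strictly dominated by C (U: 6>2, D: 8>6) and is removed.
Among the remaining strategies, none is strictly dominated by another pure strategy of the same player, so the elimination stops.
Surviving strategies — the Row player: {U, D}; the Column player: {L, C}.

U, D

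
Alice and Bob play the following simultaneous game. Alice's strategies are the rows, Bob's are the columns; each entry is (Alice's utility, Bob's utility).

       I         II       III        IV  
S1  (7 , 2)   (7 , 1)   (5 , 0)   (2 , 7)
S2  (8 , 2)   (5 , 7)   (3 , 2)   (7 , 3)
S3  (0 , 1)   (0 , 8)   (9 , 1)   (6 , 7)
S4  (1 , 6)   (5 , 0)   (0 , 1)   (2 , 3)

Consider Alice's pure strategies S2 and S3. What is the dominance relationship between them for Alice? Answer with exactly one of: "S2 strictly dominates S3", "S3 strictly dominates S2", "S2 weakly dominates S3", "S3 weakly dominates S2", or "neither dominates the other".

Compare S2 to S3 across each opponent action: I: 8>0, II: 5>0, III: 3<9, IV: 7>6.
S2 does better at I, II, IV but worse at III; neither strategy dominates the other.

neither dominates the other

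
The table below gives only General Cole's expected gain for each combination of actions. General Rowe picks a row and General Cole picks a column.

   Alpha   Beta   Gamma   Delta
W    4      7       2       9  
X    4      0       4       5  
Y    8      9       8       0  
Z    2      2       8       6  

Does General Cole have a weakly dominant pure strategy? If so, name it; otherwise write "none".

none

Alpha fails to dominate Beta at W (4<7).
Beta fails to dominate Alpha at X (0<4).
Gamma fails to dominate Alpha at W (2<4).
Delta fails to dominate Alpha at Y (0<8).
No single strategy dominates all the others.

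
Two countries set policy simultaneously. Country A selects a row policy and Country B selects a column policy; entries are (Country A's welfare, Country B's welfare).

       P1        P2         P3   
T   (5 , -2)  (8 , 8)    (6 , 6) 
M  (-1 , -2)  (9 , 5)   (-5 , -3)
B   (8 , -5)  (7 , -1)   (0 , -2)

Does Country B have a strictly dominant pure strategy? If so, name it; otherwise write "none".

P2 vs P1: T: 8>-2, M: 5>-2, B: -1>-5.
P2 vs P3: T: 8>6, M: 5>-3, B: -1>-2.
P2 strictly beats every other strategy against every opponent action, so it is strictly dominant.

P2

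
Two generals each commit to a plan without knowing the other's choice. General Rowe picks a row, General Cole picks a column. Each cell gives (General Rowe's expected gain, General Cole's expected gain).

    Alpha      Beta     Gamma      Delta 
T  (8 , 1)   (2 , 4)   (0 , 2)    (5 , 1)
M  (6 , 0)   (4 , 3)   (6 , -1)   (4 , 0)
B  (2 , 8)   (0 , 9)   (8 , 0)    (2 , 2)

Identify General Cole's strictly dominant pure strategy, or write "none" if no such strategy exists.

Beta

Beta vs Alpha: T: 4>1, M: 3>0, B: 9>8.
Beta vs Gamma: T: 4>2, M: 3>-1, B: 9>0.
Beta vs Delta: T: 4>1, M: 3>0, B: 9>2.
Beta strictly beats every other strategy against every opponent action, so it is strictly dominant.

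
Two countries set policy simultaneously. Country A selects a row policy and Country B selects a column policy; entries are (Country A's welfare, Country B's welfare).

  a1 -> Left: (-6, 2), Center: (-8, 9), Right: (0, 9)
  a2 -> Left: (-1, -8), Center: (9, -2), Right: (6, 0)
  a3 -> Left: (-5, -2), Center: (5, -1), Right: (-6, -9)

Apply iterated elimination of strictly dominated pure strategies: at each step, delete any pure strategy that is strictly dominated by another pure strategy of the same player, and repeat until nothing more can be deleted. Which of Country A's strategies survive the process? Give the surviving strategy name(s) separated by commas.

a2

Row a1 is eliminated: a2 beats it against every remaining column (Left: -1>-6, Center: 9>-8, Right: 6>0).
Country A's strategy a3 is strictly dominated by a2 (Left: -1>-5, Center: 9>5, Right: 6>-6) and is removed.
For Country B, Center strictly dominates Left on the remaining rows (a2: -2>-8); eliminate Left.
Column Center is eliminated: Right beats it against every remaining row (a2: 0>-2).
Among the remaining strategies, none is strictly dominated by another pure strategy of the same player, so the elimination stops.
Surviving strategies — Country A: {a2}; Country B: {Right}.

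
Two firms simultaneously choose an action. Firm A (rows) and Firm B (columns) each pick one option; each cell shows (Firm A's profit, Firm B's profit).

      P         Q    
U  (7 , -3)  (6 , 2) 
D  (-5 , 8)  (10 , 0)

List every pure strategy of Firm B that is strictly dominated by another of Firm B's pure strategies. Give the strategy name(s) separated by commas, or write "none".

P is not dominated — it holds its own against Q at D (8>0).
Q: no other strategy beats it everywhere (P at U (2>-3)).

none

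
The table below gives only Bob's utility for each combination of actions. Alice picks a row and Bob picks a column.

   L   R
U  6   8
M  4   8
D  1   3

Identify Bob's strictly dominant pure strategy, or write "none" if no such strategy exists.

R

R vs L: U: 8>6, M: 8>4, D: 3>1.
R strictly beats every other strategy against every opponent action, so it is strictly dominant.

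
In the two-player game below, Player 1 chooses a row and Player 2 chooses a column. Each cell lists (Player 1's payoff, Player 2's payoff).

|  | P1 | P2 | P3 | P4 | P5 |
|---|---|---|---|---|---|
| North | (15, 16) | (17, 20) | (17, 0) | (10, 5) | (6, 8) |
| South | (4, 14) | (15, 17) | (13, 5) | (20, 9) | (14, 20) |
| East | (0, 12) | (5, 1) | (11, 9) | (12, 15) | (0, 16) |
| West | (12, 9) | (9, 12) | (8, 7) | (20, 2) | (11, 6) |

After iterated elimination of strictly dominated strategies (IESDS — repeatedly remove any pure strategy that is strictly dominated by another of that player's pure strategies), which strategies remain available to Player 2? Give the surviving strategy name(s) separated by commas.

For Player 1, South strictly dominates East on the remaining columns (P1: 4>0, P2: 15>5, P3: 13>11, P4: 20>12, P5: 14>0); eliminate East.
Player 2's strategy P1 is strictly dominated by P2 (North: 20>16, South: 17>14, West: 12>9) and is removed.
For Player 2, P2 strictly dominates P3 on the remaining rows (North: 20>0, South: 17>5, West: 12>7); eliminate P3.
Column P4 is eliminated: P2 beats it against every remaining row (North: 20>5, South: 17>9, West: 12>2).
For Player 1, South strictly dominates West on the remaining columns (P2: 15>9, P5: 14>11); eliminate West.
Among the remaining strategies, none is strictly dominated by another pure strategy of the same player, so the elimination stops.
Surviving strategies — Player 1: {North, South}; Player 2: {P2, P5}.

P2, P5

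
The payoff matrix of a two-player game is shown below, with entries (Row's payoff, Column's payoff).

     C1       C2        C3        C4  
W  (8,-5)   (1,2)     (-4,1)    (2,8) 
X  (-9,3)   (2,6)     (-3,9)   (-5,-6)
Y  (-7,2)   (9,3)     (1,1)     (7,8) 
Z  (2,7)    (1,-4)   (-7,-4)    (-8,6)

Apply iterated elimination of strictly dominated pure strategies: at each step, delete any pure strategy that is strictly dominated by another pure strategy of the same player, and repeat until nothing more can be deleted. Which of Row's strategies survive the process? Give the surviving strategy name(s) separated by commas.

Row X is eliminated: Y beats it against every remaining column (C1: -7>-9, C2: 9>2, C3: 1>-3, C4: 7>-5).
Column's strategy C2 is strictly dominated by C4 (W: 8>2, Y: 8>3, Z: 6>-4) and is removed.
Row's strategy Z is strictly dominated by W (C1: 8>2, C3: -4>-7, C4: 2>-8) and is removed.
For Column, C4 strictly dominates C1 on the remaining rows (W: 8>-5, Y: 8>2); eliminate C1.
For Row, Y strictly dominates W on the remaining columns (C3: 1>-4, C4: 7>2); eliminate W.
Column's strategy C3 is strictly dominated by C4 (Y: 8>1) and is removed.
Among the remaining strategies, none is strictly dominated by another pure strategy of the same player, so the elimination stops.
Surviving strategies — Row: {Y}; Column: {C4}.

Y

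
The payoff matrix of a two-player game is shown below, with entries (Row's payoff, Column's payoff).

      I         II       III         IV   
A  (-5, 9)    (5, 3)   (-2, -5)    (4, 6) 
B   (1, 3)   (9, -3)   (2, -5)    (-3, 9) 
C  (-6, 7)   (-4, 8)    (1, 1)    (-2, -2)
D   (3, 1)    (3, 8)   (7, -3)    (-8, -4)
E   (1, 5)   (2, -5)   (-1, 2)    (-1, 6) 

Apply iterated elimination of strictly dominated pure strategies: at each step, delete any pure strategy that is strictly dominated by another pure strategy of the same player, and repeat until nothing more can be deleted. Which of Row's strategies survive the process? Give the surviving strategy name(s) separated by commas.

A, B, D, E

For Column, I strictly dominates III on the remaining rows (A: 9>-5, B: 3>-5, C: 7>1, D: 1>-3, E: 5>2); eliminate III.
For Row, A strictly dominates C on the remaining columns (I: -5>-6, II: 5>-4, IV: 4>-2); eliminate C.
Among the remaining strategies, none is strictly dominated by another pure strategy of the same player, so the elimination stops.
Surviving strategies — Row: {A, B, D, E}; Column: {I, II, IV}.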